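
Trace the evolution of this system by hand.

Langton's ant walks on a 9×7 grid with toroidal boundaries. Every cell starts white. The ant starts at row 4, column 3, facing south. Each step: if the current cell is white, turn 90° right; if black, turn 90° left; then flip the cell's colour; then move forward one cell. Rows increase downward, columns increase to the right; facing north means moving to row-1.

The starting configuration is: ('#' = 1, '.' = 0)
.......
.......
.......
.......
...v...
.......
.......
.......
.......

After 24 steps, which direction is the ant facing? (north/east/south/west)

north

[0] .......
.......
.......
.......
...v...
.......
.......
.......
.......
[1] .......
.......
.......
.......
..<#...
.......
.......
.......
.......
[2] .......
.......
.......
..^....
..##...
.......
.......
.......
.......
[3] .......
.......
.......
..#>...
..##...
.......
.......
.......
.......
[4] .......
.......
.......
..##...
..#v...
.......
.......
.......
.......
[5] .......
.......
.......
..##...
..#.>..
.......
.......
.......
.......
[6] .......
.......
.......
..##...
..#.#..
....v..
.......
.......
.......
[7] .......
.......
.......
..##...
..#.#..
...<#..
.......
.......
.......
[8] .......
.......
.......
..##...
..#^#..
...##..
.......
.......
.......
[9] .......
.......
.......
..##...
..##>..
...##..
.......
.......
.......
[10] .......
.......
.......
..##^..
..##...
...##..
.......
.......
.......
[11] .......
.......
.......
..###>.
..##...
...##..
.......
.......
.......
[12] .......
.......
.......
..####.
..##.v.
...##..
.......
.......
.......
[13] .......
.......
.......
..####.
..##<#.
...##..
.......
.......
.......
[14] .......
.......
.......
..##^#.
..####.
...##..
.......
.......
.......
[15] .......
.......
.......
..#<.#.
..####.
...##..
.......
.......
.......
[16] .......
.......
.......
..#..#.
..#v##.
...##..
.......
.......
.......
[17] .......
.......
.......
..#..#.
..#.>#.
...##..
.......
.......
.......
[18] .......
.......
.......
..#.^#.
..#..#.
...##..
.......
.......
.......
[19] .......
.......
.......
..#.#>.
..#..#.
...##..
.......
.......
.......
[20] .......
.......
.....^.
..#.#..
..#..#.
...##..
.......
.......
.......
[21] .......
.......
.....#>
..#.#..
..#..#.
...##..
.......
.......
.......
[22] .......
.......
.....##
..#.#.v
..#..#.
...##..
.......
.......
.......
[23] .......
.......
.....##
..#.#<#
..#..#.
...##..
.......
.......
.......
[24] .......
.......
.....^#
..#.###
..#..#.
...##..
.......
.......
.......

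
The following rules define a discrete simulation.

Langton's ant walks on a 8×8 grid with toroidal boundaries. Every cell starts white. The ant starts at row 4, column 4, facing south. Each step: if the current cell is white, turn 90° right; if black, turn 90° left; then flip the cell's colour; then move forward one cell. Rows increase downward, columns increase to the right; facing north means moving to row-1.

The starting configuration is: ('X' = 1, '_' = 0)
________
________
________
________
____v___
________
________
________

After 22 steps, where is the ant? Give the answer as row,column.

3,7

k=0  ________
________
________
________
____v___
________
________
________
k=1  ________
________
________
________
___<X___
________
________
________
k=2  ________
________
________
___^____
___XX___
________
________
________
k=3  ________
________
________
___X>___
___XX___
________
________
________
k=4  ________
________
________
___XX___
___Xv___
________
________
________
k=5  ________
________
________
___XX___
___X_>__
________
________
________
k=6  ________
________
________
___XX___
___X_X__
_____v__
________
________
k=7  ________
________
________
___XX___
___X_X__
____<X__
________
________
k=8  ________
________
________
___XX___
___X^X__
____XX__
________
________
k=9  ________
________
________
___XX___
___XX>__
____XX__
________
________
k=10  ________
________
________
___XX^__
___XX___
____XX__
________
________
k=11  ________
________
________
___XXX>_
___XX___
____XX__
________
________
k=12  ________
________
________
___XXXX_
___XX_v_
____XX__
________
________
k=13  ________
________
________
___XXXX_
___XX<X_
____XX__
________
________
k=14  ________
________
________
___XX^X_
___XXXX_
____XX__
________
________
k=15  ________
________
________
___X<_X_
___XXXX_
____XX__
________
________
k=16  ________
________
________
___X__X_
___XvXX_
____XX__
________
________
k=17  ________
________
________
___X__X_
___X_>X_
____XX__
________
________
k=18  ________
________
________
___X_^X_
___X__X_
____XX__
________
________
k=19  ________
________
________
___X_X>_
___X__X_
____XX__
________
________
k=20  ________
________
______^_
___X_X__
___X__X_
____XX__
________
________
k=21  ________
________
______X>
___X_X__
___X__X_
____XX__
________
________
k=22  ________
________
______XX
___X_X_v
___X__X_
____XX__
________
________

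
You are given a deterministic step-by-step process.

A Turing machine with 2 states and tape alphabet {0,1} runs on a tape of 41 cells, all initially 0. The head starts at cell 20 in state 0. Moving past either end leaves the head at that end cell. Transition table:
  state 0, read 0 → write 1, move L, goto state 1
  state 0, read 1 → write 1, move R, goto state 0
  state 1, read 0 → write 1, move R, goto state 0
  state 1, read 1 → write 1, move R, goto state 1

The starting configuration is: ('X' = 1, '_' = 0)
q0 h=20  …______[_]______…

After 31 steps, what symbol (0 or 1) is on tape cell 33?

[0] q0 h=20  …______[_]______…
[1] q1 h=19  …______[_]X_____…
[2] q0 h=20  …_____X[X]______…
[3] q0 h=21  …____XX[_]______…
[4] q1 h=20  …_____X[X]X_____…
[5] q1 h=21  …____XX[X]______…
[6] q1 h=22  …___XXX[_]______…
[7] q0 h=23  …__XXXX[_]______…
[8] q1 h=22  …___XXX[X]X_____…
[9] q1 h=23  …__XXXX[X]______…
[10] q1 h=24  …_XXXXX[_]______…
[11] q0 h=25  …XXXXXX[_]______…
[12] q1 h=24  …_XXXXX[X]X_____…
[13] q1 h=25  …XXXXXX[X]______…
[14] q1 h=26  …XXXXXX[_]______…
[15] q0 h=27  …XXXXXX[_]______…
[16] q1 h=26  …XXXXXX[X]X_____…
[17] q1 h=27  …XXXXXX[X]______…
[18] q1 h=28  …XXXXXX[_]______…
[19] q0 h=29  …XXXXXX[_]______…
[20] q1 h=28  …XXXXXX[X]X_____…
[21] q1 h=29  …XXXXXX[X]______…
[22] q1 h=30  …XXXXXX[_]______…
[23] q0 h=31  …XXXXXX[_]______…
[24] q1 h=30  …XXXXXX[X]X_____…
[25] q1 h=31  …XXXXXX[X]______…
[26] q1 h=32  …XXXXXX[_]______…
[27] q0 h=33  …XXXXXX[_]______…
[28] q1 h=32  …XXXXXX[X]X_____…
[29] q1 h=33  …XXXXXX[X]______…
[30] q1 h=34  …XXXXXX[_]______|
[31] q0 h=35  …XXXXXX[_]_____|

1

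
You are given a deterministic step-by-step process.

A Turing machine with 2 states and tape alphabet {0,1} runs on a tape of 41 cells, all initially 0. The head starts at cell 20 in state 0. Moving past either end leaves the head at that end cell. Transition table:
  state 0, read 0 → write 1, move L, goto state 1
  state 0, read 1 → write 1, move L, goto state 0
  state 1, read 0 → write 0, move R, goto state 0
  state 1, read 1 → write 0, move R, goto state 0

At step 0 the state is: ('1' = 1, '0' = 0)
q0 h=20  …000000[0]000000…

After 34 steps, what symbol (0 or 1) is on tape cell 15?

1

[0] q0 h=20  …000000[0]000000…
[1] q1 h=19  …000000[0]100000…
[2] q0 h=20  …000000[1]000000…
[3] q0 h=19  …000000[0]100000…
[4] q1 h=18  …000000[0]110000…
[5] q0 h=19  …000000[1]100000…
[6] q0 h=18  …000000[0]110000…
[7] q1 h=17  …000000[0]111000…
[8] q0 h=18  …000000[1]110000…
[9] q0 h=17  …000000[0]111000…
[10] q1 h=16  …000000[0]111100…
[11] q0 h=17  …000000[1]111000…
[12] q0 h=16  …000000[0]111100…
[13] q1 h=15  …000000[0]111110…
[14] q0 h=16  …000000[1]111100…
[15] q0 h=15  …000000[0]111110…
[16] q1 h=14  …000000[0]111111…
[17] q0 h=15  …000000[1]111110…
[18] q0 h=14  …000000[0]111111…
[19] q1 h=13  …000000[0]111111…
[20] q0 h=14  …000000[1]111111…
[21] q0 h=13  …000000[0]111111…
[22] q1 h=12  …000000[0]111111…
[23] q0 h=13  …000000[1]111111…
[24] q0 h=12  …000000[0]111111…
[25] q1 h=11  …000000[0]111111…
[26] q0 h=12  …000000[1]111111…
[27] q0 h=11  …000000[0]111111…
[28] q1 h=10  …000000[0]111111…
[29] q0 h=11  …000000[1]111111…
[30] q0 h=10  …000000[0]111111…
[31] q1 h= 9  …000000[0]111111…
[32] q0 h=10  …000000[1]111111…
[33] q0 h= 9  …000000[0]111111…
[34] q1 h= 8  …000000[0]111111…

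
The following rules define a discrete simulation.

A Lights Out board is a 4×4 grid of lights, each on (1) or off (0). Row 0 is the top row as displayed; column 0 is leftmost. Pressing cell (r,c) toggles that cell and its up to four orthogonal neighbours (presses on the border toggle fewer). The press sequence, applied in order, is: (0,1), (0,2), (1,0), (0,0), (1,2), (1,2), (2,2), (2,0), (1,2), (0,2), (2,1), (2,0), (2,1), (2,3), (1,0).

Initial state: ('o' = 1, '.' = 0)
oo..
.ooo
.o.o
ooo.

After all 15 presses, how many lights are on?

11

0) oo..
.ooo
.o.o
ooo.
1) ..o.
..oo
.o.o
ooo.
2) .o.o
...o
.o.o
ooo.
3) oo.o
oo.o
oo.o
ooo.
4) ...o
.o.o
oo.o
ooo.
5) ..oo
..o.
oooo
ooo.
6) ...o
.o.o
oo.o
ooo.
7) ...o
.ooo
o.o.
oo..
8) ...o
oooo
.oo.
.o..
9) ..oo
o...
.o..
.o..
10) .o..
o.o.
.o..
.o..
11) .o..
ooo.
o.o.
....
12) .o..
.oo.
.oo.
o...
13) .o..
..o.
o...
oo..
14) .o..
..oo
o.oo
oo.o
15) oo..
oooo
..oo
oo.o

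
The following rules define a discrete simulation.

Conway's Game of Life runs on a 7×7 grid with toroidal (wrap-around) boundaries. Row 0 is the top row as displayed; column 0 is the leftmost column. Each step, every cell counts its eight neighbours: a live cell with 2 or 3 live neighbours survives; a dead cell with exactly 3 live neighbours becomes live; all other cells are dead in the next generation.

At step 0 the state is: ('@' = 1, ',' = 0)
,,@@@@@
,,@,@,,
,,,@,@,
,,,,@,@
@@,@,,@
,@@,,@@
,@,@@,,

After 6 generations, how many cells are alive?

17

t=0: ,,@@@@@
,,@,@,,
,,,@,@,
,,,,@,@
@@,@,,@
,@@,,@@
,@,@@,,
t=1: ,@,,,,,
,,@,,,@
,,,@,@,
,,@@@,@
,@,@@,,
,,,,,@@
,@,,,,,
t=2: @@@,,,,
,,@,,,,
,,,,,@@
,,,,,,,
@,,,,,@
@,@,@@,
@,,,,,,
t=3: @,@,,,,
@,@,,,@
,,,,,,,
@,,,,@,
@@,,,@@
@,,,,@,
@,@@,,,
t=4: @,@,,,,
@,,,,,@
@@,,,,,
@@,,,@,
,@,,@@,
,,@,@@,
@,@@,,,
t=5: @,@@,,,
,,,,,,@
,,,,,,,
,,@,@@,
@@@@,,,
,,@,,@@
,,@,@,@
t=6: @@@@,@@
,,,,,,,
,,,,,@,
,,@,@,,
@,,,,,,
,,,,@@@
@,@,@,@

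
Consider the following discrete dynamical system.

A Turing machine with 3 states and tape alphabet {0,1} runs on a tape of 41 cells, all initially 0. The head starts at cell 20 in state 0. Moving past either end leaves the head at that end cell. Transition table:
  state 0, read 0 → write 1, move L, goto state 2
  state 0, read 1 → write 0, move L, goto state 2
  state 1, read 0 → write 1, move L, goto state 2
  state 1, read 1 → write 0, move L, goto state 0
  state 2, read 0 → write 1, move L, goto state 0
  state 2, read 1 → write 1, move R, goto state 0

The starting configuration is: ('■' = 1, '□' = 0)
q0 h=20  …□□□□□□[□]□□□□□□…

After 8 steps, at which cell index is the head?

12

[0] q0 h=20  …□□□□□□[□]□□□□□□…
[1] q2 h=19  …□□□□□□[□]■□□□□□…
[2] q0 h=18  …□□□□□□[□]■■□□□□…
[3] q2 h=17  …□□□□□□[□]■■■□□□…
[4] q0 h=16  …□□□□□□[□]■■■■□□…
[5] q2 h=15  …□□□□□□[□]■■■■■□…
[6] q0 h=14  …□□□□□□[□]■■■■■■…
[7] q2 h=13  …□□□□□□[□]■■■■■■…
[8] q0 h=12  …□□□□□□[□]■■■■■■…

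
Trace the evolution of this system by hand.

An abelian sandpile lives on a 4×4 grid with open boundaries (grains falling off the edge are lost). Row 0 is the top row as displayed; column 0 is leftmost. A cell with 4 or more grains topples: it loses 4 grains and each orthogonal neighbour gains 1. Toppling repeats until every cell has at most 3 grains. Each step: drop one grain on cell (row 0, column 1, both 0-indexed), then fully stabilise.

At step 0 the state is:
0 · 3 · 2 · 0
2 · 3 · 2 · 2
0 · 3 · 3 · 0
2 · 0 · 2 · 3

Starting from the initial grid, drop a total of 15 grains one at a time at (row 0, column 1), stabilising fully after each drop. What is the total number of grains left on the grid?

0) 0 · 3 · 2 · 0
2 · 3 · 2 · 2
0 · 3 · 3 · 0
2 · 0 · 2 · 3
1) 1 · 2 · 0 · 1
3 · 2 · 1 · 3
1 · 1 · 1 · 1
2 · 1 · 3 · 3
2) 1 · 3 · 0 · 1
3 · 2 · 1 · 3
1 · 1 · 1 · 1
2 · 1 · 3 · 3
3) 2 · 0 · 1 · 1
3 · 3 · 1 · 3
1 · 1 · 1 · 1
2 · 1 · 3 · 3
4) 2 · 1 · 1 · 1
3 · 3 · 1 · 3
1 · 1 · 1 · 1
2 · 1 · 3 · 3
5) 2 · 2 · 1 · 1
3 · 3 · 1 · 3
1 · 1 · 1 · 1
2 · 1 · 3 · 3
6) 2 · 3 · 1 · 1
3 · 3 · 1 · 3
1 · 1 · 1 · 1
2 · 1 · 3 · 3
7) 0 · 2 · 2 · 1
1 · 1 · 2 · 3
2 · 2 · 1 · 1
2 · 1 · 3 · 3
8) 0 · 3 · 2 · 1
1 · 1 · 2 · 3
2 · 2 · 1 · 1
2 · 1 · 3 · 3
9) 1 · 0 · 3 · 1
1 · 2 · 2 · 3
2 · 2 · 1 · 1
2 · 1 · 3 · 3
10) 1 · 1 · 3 · 1
1 · 2 · 2 · 3
2 · 2 · 1 · 1
2 · 1 · 3 · 3
11) 1 · 2 · 3 · 1
1 · 2 · 2 · 3
2 · 2 · 1 · 1
2 · 1 · 3 · 3
12) 1 · 3 · 3 · 1
1 · 2 · 2 · 3
2 · 2 · 1 · 1
2 · 1 · 3 · 3
13) 2 · 1 · 0 · 2
1 · 3 · 3 · 3
2 · 2 · 1 · 1
2 · 1 · 3 · 3
14) 2 · 2 · 0 · 2
1 · 3 · 3 · 3
2 · 2 · 1 · 1
2 · 1 · 3 · 3
15) 2 · 3 · 0 · 2
1 · 3 · 3 · 3
2 · 2 · 1 · 1
2 · 1 · 3 · 3

32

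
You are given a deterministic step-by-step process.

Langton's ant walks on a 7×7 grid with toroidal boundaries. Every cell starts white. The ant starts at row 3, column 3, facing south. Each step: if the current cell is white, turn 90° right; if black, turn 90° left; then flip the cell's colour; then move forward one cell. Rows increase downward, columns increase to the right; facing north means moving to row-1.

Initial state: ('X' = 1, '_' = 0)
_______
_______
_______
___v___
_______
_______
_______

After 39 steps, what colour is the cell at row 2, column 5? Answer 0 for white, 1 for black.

t=0: _______
_______
_______
___v___
_______
_______
_______
t=1: _______
_______
_______
__<X___
_______
_______
_______
t=2: _______
_______
__^____
__XX___
_______
_______
_______
t=3: _______
_______
__X>___
__XX___
_______
_______
_______
t=4: _______
_______
__XX___
__Xv___
_______
_______
_______
t=5: _______
_______
__XX___
__X_>__
_______
_______
_______
t=6: _______
_______
__XX___
__X_X__
____v__
_______
_______
t=7: _______
_______
__XX___
__X_X__
___<X__
_______
_______
t=8: _______
_______
__XX___
__X^X__
___XX__
_______
_______
t=9: _______
_______
__XX___
__XX>__
___XX__
_______
_______
t=10: _______
_______
__XX^__
__XX___
___XX__
_______
_______
t=11: _______
_______
__XXX>_
__XX___
___XX__
_______
_______
t=12: _______
_______
__XXXX_
__XX_v_
___XX__
_______
_______
t=13: _______
_______
__XXXX_
__XX<X_
___XX__
_______
_______
t=14: _______
_______
__XX^X_
__XXXX_
___XX__
_______
_______
t=15: _______
_______
__X<_X_
__XXXX_
___XX__
_______
_______
t=16: _______
_______
__X__X_
__XvXX_
___XX__
_______
_______
t=17: _______
_______
__X__X_
__X_>X_
___XX__
_______
_______
t=18: _______
_______
__X_^X_
__X__X_
___XX__
_______
_______
t=19: _______
_______
__X_X>_
__X__X_
___XX__
_______
_______
t=20: _______
_____^_
__X_X__
__X__X_
___XX__
_______
_______
t=21: _______
_____X>
__X_X__
__X__X_
___XX__
_______
_______
t=22: _______
_____XX
__X_X_v
__X__X_
___XX__
_______
_______
t=23: _______
_____XX
__X_X<X
__X__X_
___XX__
_______
_______
t=24: _______
_____^X
__X_XXX
__X__X_
___XX__
_______
_______
t=25: _______
____<_X
__X_XXX
__X__X_
___XX__
_______
_______
t=26: ____^__
____X_X
__X_XXX
__X__X_
___XX__
_______
_______
t=27: ____X>_
____X_X
__X_XXX
__X__X_
___XX__
_______
_______
t=28: ____XX_
____XvX
__X_XXX
__X__X_
___XX__
_______
_______
t=29: ____XX_
____<XX
__X_XXX
__X__X_
___XX__
_______
_______
t=30: ____XX_
_____XX
__X_vXX
__X__X_
___XX__
_______
_______
t=31: ____XX_
_____XX
__X__>X
__X__X_
___XX__
_______
_______
t=32: ____XX_
_____^X
__X___X
__X__X_
___XX__
_______
_______
t=33: ____XX_
____<_X
__X___X
__X__X_
___XX__
_______
_______
t=34: ____^X_
____X_X
__X___X
__X__X_
___XX__
_______
_______
t=35: ___<_X_
____X_X
__X___X
__X__X_
___XX__
_______
_______
t=36: ___X_X_
____X_X
__X___X
__X__X_
___XX__
_______
___^___
t=37: ___X_X_
____X_X
__X___X
__X__X_
___XX__
_______
___X>__
t=38: ___XvX_
____X_X
__X___X
__X__X_
___XX__
_______
___XX__
t=39: ___<XX_
____X_X
__X___X
__X__X_
___XX__
_______
___XX__

0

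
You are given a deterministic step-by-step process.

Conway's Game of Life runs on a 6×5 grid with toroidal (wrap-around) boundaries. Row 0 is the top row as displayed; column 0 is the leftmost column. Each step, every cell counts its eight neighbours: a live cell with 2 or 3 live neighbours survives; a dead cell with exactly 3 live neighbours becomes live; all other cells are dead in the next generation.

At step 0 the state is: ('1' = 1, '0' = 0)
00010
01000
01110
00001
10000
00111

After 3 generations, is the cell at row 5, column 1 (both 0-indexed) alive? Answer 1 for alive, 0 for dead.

gen 0: 00010
01000
01110
00001
10000
00111
gen 1: 00011
01010
11110
11111
10000
00111
gen 2: 10000
01000
00000
00000
00000
10100
gen 3: 10000
00000
00000
00000
00000
01000

1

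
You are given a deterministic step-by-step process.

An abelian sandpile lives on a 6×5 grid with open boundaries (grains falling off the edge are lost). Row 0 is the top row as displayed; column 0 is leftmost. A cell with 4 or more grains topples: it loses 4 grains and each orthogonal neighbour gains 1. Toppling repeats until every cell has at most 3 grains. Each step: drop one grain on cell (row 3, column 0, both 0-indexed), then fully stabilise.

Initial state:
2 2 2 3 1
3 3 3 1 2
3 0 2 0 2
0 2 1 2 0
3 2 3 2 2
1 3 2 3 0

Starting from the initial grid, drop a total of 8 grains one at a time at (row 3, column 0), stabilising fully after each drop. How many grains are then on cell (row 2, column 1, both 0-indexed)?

3

0) 2 2 2 3 1
3 3 3 1 2
3 0 2 0 2
0 2 1 2 0
3 2 3 2 2
1 3 2 3 0
1) 2 2 2 3 1
3 3 3 1 2
3 0 2 0 2
1 2 1 2 0
3 2 3 2 2
1 3 2 3 0
2) 2 2 2 3 1
3 3 3 1 2
3 0 2 0 2
2 2 1 2 0
3 2 3 2 2
1 3 2 3 0
3) 2 2 2 3 1
3 3 3 1 2
3 0 2 0 2
3 2 1 2 0
3 2 3 2 2
1 3 2 3 0
4) 3 3 3 3 1
1 1 0 2 2
1 2 3 0 2
2 3 1 2 0
0 3 3 2 2
2 3 2 3 0
5) 3 3 3 3 1
1 1 0 2 2
1 2 3 0 2
3 3 1 2 0
0 3 3 2 2
2 3 2 3 0
6) 3 3 3 3 1
1 1 0 2 2
2 3 3 0 2
1 1 3 3 0
2 2 2 0 3
3 1 1 1 1
7) 3 3 3 3 1
1 1 0 2 2
2 3 3 0 2
2 1 3 3 0
2 2 2 0 3
3 1 1 1 1
8) 3 3 3 3 1
1 1 0 2 2
2 3 3 0 2
3 1 3 3 0
2 2 2 0 3
3 1 1 1 1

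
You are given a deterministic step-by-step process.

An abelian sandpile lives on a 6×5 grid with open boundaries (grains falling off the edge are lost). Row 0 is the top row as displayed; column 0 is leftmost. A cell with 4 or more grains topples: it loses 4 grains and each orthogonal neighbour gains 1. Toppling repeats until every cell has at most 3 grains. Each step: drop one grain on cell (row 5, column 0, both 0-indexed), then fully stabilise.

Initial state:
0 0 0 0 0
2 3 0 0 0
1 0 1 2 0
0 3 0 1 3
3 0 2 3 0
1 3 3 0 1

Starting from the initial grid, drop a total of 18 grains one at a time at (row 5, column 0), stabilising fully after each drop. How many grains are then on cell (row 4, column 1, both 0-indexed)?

gen 0: 0 0 0 0 0
2 3 0 0 0
1 0 1 2 0
0 3 0 1 3
3 0 2 3 0
1 3 3 0 1
gen 1: 0 0 0 0 0
2 3 0 0 0
1 0 1 2 0
0 3 0 1 3
3 0 2 3 0
2 3 3 0 1
gen 2: 0 0 0 0 0
2 3 0 0 0
1 0 1 2 0
0 3 0 1 3
3 0 2 3 0
3 3 3 0 1
gen 3: 0 0 0 0 0
2 3 0 0 0
1 0 1 2 0
1 3 0 1 3
0 2 3 3 0
2 1 0 1 1
gen 4: 0 0 0 0 0
2 3 0 0 0
1 0 1 2 0
1 3 0 1 3
0 2 3 3 0
3 1 0 1 1
gen 5: 0 0 0 0 0
2 3 0 0 0
1 0 1 2 0
1 3 0 1 3
1 2 3 3 0
0 2 0 1 1
gen 6: 0 0 0 0 0
2 3 0 0 0
1 0 1 2 0
1 3 0 1 3
1 2 3 3 0
1 2 0 1 1
gen 7: 0 0 0 0 0
2 3 0 0 0
1 0 1 2 0
1 3 0 1 3
1 2 3 3 0
2 2 0 1 1
gen 8: 0 0 0 0 0
2 3 0 0 0
1 0 1 2 0
1 3 0 1 3
1 2 3 3 0
3 2 0 1 1
gen 9: 0 0 0 0 0
2 3 0 0 0
1 0 1 2 0
1 3 0 1 3
2 2 3 3 0
0 3 0 1 1
gen 10: 0 0 0 0 0
2 3 0 0 0
1 0 1 2 0
1 3 0 1 3
2 2 3 3 0
1 3 0 1 1
gen 11: 0 0 0 0 0
2 3 0 0 0
1 0 1 2 0
1 3 0 1 3
2 2 3 3 0
2 3 0 1 1
gen 12: 0 0 0 0 0
2 3 0 0 0
1 0 1 2 0
1 3 0 1 3
2 2 3 3 0
3 3 0 1 1
gen 13: 0 0 0 0 0
2 3 0 0 0
1 0 1 2 0
1 3 0 1 3
3 3 3 3 0
1 0 1 1 1
gen 14: 0 0 0 0 0
2 3 0 0 0
1 0 1 2 0
1 3 0 1 3
3 3 3 3 0
2 0 1 1 1
gen 15: 0 0 0 0 0
2 3 0 0 0
1 0 1 2 0
1 3 0 1 3
3 3 3 3 0
3 0 1 1 1
gen 16: 0 0 0 0 0
2 3 0 0 0
1 1 1 2 0
3 0 2 2 3
1 2 1 0 1
1 2 2 2 1
gen 17: 0 0 0 0 0
2 3 0 0 0
1 1 1 2 0
3 0 2 2 3
1 2 1 0 1
2 2 2 2 1
gen 18: 0 0 0 0 0
2 3 0 0 0
1 1 1 2 0
3 0 2 2 3
1 2 1 0 1
3 2 2 2 1

2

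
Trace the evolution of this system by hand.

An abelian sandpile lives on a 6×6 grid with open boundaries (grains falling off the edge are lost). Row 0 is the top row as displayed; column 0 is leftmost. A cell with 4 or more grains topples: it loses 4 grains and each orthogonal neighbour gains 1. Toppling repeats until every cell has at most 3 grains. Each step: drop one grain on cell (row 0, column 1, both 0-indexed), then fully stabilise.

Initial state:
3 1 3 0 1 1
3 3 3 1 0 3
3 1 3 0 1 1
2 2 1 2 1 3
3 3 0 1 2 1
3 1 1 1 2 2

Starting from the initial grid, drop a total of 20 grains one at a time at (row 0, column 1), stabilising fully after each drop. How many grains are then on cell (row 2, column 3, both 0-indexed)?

gen 0: 3 1 3 0 1 1
3 3 3 1 0 3
3 1 3 0 1 1
2 2 1 2 1 3
3 3 0 1 2 1
3 1 1 1 2 2
gen 1: 3 2 3 0 1 1
3 3 3 1 0 3
3 1 3 0 1 1
2 2 1 2 1 3
3 3 0 1 2 1
3 1 1 1 2 2
gen 2: 3 3 3 0 1 1
3 3 3 1 0 3
3 1 3 0 1 1
2 2 1 2 1 3
3 3 0 1 2 1
3 1 1 1 2 2
gen 3: 1 3 1 1 1 1
2 3 2 2 0 3
1 0 1 1 1 1
3 3 2 2 1 3
3 3 0 1 2 1
3 1 1 1 2 2
gen 4: 2 1 2 1 1 1
3 0 3 2 0 3
1 1 1 1 1 1
3 3 2 2 1 3
3 3 0 1 2 1
3 1 1 1 2 2
gen 5: 2 2 2 1 1 1
3 0 3 2 0 3
1 1 1 1 1 1
3 3 2 2 1 3
3 3 0 1 2 1
3 1 1 1 2 2
gen 6: 2 3 2 1 1 1
3 0 3 2 0 3
1 1 1 1 1 1
3 3 2 2 1 3
3 3 0 1 2 1
3 1 1 1 2 2
gen 7: 3 0 3 1 1 1
3 1 3 2 0 3
1 1 1 1 1 1
3 3 2 2 1 3
3 3 0 1 2 1
3 1 1 1 2 2
gen 8: 3 1 3 1 1 1
3 1 3 2 0 3
1 1 1 1 1 1
3 3 2 2 1 3
3 3 0 1 2 1
3 1 1 1 2 2
gen 9: 3 2 3 1 1 1
3 1 3 2 0 3
1 1 1 1 1 1
3 3 2 2 1 3
3 3 0 1 2 1
3 1 1 1 2 2
gen 10: 3 3 3 1 1 1
3 1 3 2 0 3
1 1 1 1 1 1
3 3 2 2 1 3
3 3 0 1 2 1
3 1 1 1 2 2
gen 11: 1 3 1 2 1 1
1 0 1 3 0 3
2 2 2 1 1 1
3 3 2 2 1 3
3 3 0 1 2 1
3 1 1 1 2 2
gen 12: 2 0 2 2 1 1
1 1 1 3 0 3
2 2 2 1 1 1
3 3 2 2 1 3
3 3 0 1 2 1
3 1 1 1 2 2
gen 13: 2 1 2 2 1 1
1 1 1 3 0 3
2 2 2 1 1 1
3 3 2 2 1 3
3 3 0 1 2 1
3 1 1 1 2 2
gen 14: 2 2 2 2 1 1
1 1 1 3 0 3
2 2 2 1 1 1
3 3 2 2 1 3
3 3 0 1 2 1
3 1 1 1 2 2
gen 15: 2 3 2 2 1 1
1 1 1 3 0 3
2 2 2 1 1 1
3 3 2 2 1 3
3 3 0 1 2 1
3 1 1 1 2 2
gen 16: 3 0 3 2 1 1
1 2 1 3 0 3
2 2 2 1 1 1
3 3 2 2 1 3
3 3 0 1 2 1
3 1 1 1 2 2
gen 17: 3 1 3 2 1 1
1 2 1 3 0 3
2 2 2 1 1 1
3 3 2 2 1 3
3 3 0 1 2 1
3 1 1 1 2 2
gen 18: 3 2 3 2 1 1
1 2 1 3 0 3
2 2 2 1 1 1
3 3 2 2 1 3
3 3 0 1 2 1
3 1 1 1 2 2
gen 19: 3 3 3 2 1 1
1 2 1 3 0 3
2 2 2 1 1 1
3 3 2 2 1 3
3 3 0 1 2 1
3 1 1 1 2 2
gen 20: 0 2 0 3 1 1
2 3 2 3 0 3
2 2 2 1 1 1
3 3 2 2 1 3
3 3 0 1 2 1
3 1 1 1 2 2

1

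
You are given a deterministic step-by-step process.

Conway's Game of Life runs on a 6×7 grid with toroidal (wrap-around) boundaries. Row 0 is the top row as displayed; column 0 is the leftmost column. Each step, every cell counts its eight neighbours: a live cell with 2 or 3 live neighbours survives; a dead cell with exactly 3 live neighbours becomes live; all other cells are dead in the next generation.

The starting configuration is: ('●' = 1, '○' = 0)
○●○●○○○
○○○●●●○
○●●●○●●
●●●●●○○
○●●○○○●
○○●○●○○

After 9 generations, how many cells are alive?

18

0) ○●○●○○○
○○○●●●○
○●●●○●●
●●●●●○○
○●●○○○●
○○●○●○○
1) ○○○○○●○
●●○○○●●
○○○○○○●
○○○○●○○
○○○○●●○
●○○○○○○
2) ○●○○○●○
●○○○○●○
○○○○○○●
○○○○●○○
○○○○●●○
○○○○●●●
3) ●○○○○○○
●○○○○●○
○○○○○●●
○○○○●○○
○○○●○○●
○○○○○○●
4) ●○○○○○○
●○○○○●○
○○○○●●●
○○○○●○●
○○○○○●○
●○○○○○●
5) ●●○○○○○
●○○○●●○
●○○○●○○
○○○○●○●
●○○○○●○
●○○○○○●
6) ○●○○○●○
●○○○●●○
●○○●●○○
●○○○●○●
●○○○○●○
○○○○○○○
7) ○○○○●●●
●●○●○●○
●●○●○○○
●●○●●○○
●○○○○●○
○○○○○○●
8) ○○○○●○○
○●○●○●○
○○○●○○○
○○○●●○○
●●○○●●○
●○○○●○○
9) ○○○●●●○
○○●●○○○
○○○●○○○
○○●●○●○
●●○○○●●
●●○●●○●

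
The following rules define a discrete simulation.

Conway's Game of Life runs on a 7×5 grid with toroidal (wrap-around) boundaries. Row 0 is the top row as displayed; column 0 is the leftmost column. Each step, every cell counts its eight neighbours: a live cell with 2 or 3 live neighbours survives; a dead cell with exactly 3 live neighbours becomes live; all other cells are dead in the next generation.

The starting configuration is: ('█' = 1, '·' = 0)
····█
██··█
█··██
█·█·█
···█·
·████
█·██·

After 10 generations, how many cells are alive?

2

k=0  ····█
██··█
█··██
█·█·█
···█·
·████
█·██·
k=1  ··█··
·█···
··█··
███··
·····
██···
█····
k=2  ·█···
·██··
█·█··
·██··
··█··
██···
█····
k=3  ███··
█·█··
█··█·
··██·
█·█··
██···
█····
k=4  █·█·█
█·██·
···█·
··██·
█·███
█···█
··█·█
k=5  █·█··
█·█··
·█···
·█···
█·█··
··█··
·····
k=6  ·····
█·█··
███··
███··
··█··
·█···
·█···
k=7  ·█···
█·█··
···██
█··█·
█·█··
·██··
·····
k=8  ·█···
█████
████·
████·
█·███
·██··
·██··
k=9  ····█
·····
·····
·····
·····
····█
█····
k=10  ·····
·····
·····
·····
·····
·····
█···█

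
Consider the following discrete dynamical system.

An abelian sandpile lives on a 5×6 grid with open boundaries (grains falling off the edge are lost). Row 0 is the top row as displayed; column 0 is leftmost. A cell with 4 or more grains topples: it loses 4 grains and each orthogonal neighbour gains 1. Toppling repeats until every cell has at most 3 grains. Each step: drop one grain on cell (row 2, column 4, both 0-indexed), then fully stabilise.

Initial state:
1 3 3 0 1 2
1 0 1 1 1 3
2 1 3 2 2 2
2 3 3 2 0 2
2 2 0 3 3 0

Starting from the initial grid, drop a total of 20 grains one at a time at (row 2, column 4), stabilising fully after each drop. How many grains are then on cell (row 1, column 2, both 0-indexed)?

3

t=0: 1 3 3 0 1 2
1 0 1 1 1 3
2 1 3 2 2 2
2 3 3 2 0 2
2 2 0 3 3 0
t=1: 1 3 3 0 1 2
1 0 1 1 1 3
2 1 3 2 3 2
2 3 3 2 0 2
2 2 0 3 3 0
t=2: 1 3 3 0 1 2
1 0 1 1 2 3
2 1 3 3 0 3
2 3 3 2 1 2
2 2 0 3 3 0
t=3: 1 3 3 0 1 2
1 0 1 1 2 3
2 1 3 3 1 3
2 3 3 2 1 2
2 2 0 3 3 0
t=4: 1 3 3 0 1 2
1 0 1 1 2 3
2 1 3 3 2 3
2 3 3 2 1 2
2 2 0 3 3 0
t=5: 1 3 3 0 1 2
1 0 1 1 2 3
2 1 3 3 3 3
2 3 3 2 1 2
2 2 0 3 3 0
t=6: 1 3 3 0 2 3
1 0 2 3 1 1
2 3 1 3 0 3
3 0 2 2 2 0
2 3 2 1 1 2
t=7: 1 3 3 0 2 3
1 0 2 3 1 1
2 3 1 3 1 3
3 0 2 2 2 0
2 3 2 1 1 2
t=8: 1 3 3 0 2 3
1 0 2 3 1 1
2 3 1 3 2 3
3 0 2 2 2 0
2 3 2 1 1 2
t=9: 1 3 3 0 2 3
1 0 2 3 1 1
2 3 1 3 3 3
3 0 2 2 2 0
2 3 2 1 1 2
t=10: 1 3 3 1 2 3
1 0 3 0 3 2
2 3 2 1 2 0
3 0 2 3 3 1
2 3 2 1 1 2
t=11: 1 3 3 1 2 3
1 0 3 0 3 2
2 3 2 1 3 0
3 0 2 3 3 1
2 3 2 1 1 2
t=12: 1 3 3 1 3 3
1 0 3 1 0 3
2 3 2 3 2 1
3 0 3 0 1 2
2 3 2 2 2 2
t=13: 1 3 3 1 3 3
1 0 3 1 0 3
2 3 2 3 3 1
3 0 3 0 1 2
2 3 2 2 2 2
t=14: 1 3 3 1 3 3
1 0 3 2 1 3
2 3 3 0 1 2
3 0 3 1 2 2
2 3 2 2 2 2
t=15: 1 3 3 1 3 3
1 0 3 2 1 3
2 3 3 0 2 2
3 0 3 1 2 2
2 3 2 2 2 2
t=16: 1 3 3 1 3 3
1 0 3 2 1 3
2 3 3 0 3 2
3 0 3 1 2 2
2 3 2 2 2 2
t=17: 1 3 3 1 3 3
1 0 3 2 2 3
2 3 3 1 0 3
3 0 3 1 3 2
2 3 2 2 2 2
t=18: 1 3 3 1 3 3
1 0 3 2 2 3
2 3 3 1 1 3
3 0 3 1 3 2
2 3 2 2 2 2
t=19: 1 3 3 1 3 3
1 0 3 2 2 3
2 3 3 1 2 3
3 0 3 1 3 2
2 3 2 2 2 2
t=20: 1 3 3 1 3 3
1 0 3 2 2 3
2 3 3 1 3 3
3 0 3 1 3 2
2 3 2 2 2 2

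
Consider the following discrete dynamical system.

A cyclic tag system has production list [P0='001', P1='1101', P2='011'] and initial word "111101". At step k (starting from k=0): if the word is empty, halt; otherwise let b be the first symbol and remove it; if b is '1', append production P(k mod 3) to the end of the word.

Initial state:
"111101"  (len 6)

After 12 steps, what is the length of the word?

t=0: "111101"  (len 6)
t=1: "11101001"  (len 8)
t=2: "11010011101"  (len 11)
t=3: "1010011101011"  (len 13)
t=4: "010011101011001"  (len 15)
t=5: "10011101011001"  (len 14)
t=6: "0011101011001011"  (len 16)
t=7: "011101011001011"  (len 15)
t=8: "11101011001011"  (len 14)
t=9: "1101011001011011"  (len 16)
t=10: "101011001011011001"  (len 18)
t=11: "010110010110110011101"  (len 21)
t=12: "10110010110110011101"  (len 20)

20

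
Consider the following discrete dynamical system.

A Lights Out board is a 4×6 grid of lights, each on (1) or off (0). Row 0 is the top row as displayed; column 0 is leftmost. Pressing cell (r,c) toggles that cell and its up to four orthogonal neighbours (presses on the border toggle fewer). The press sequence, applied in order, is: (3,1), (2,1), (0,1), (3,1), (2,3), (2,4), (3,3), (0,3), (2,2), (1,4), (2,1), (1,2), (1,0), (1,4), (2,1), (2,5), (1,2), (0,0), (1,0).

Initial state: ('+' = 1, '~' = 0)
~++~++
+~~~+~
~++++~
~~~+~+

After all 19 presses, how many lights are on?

k=0  ~++~++
+~~~+~
~++++~
~~~+~+
k=1  ~++~++
+~~~+~
~~+++~
++++~+
k=2  ~++~++
++~~+~
++~++~
+~++~+
k=3  +~~~++
+~~~+~
++~++~
+~++~+
k=4  +~~~++
+~~~+~
+~~++~
~+~+~+
k=5  +~~~++
+~~++~
+~+~~~
~+~~~+
k=6  +~~~++
+~~+~~
+~++++
~+~~++
k=7  +~~~++
+~~+~~
+~+~++
~+++~+
k=8  +~++~+
+~~~~~
+~+~++
~+++~+
k=9  +~++~+
+~+~~~
++~+++
~+~+~+
k=10  +~++++
+~++++
++~+~+
~+~+~+
k=11  +~++++
++++++
~~++~+
~~~+~+
k=12  +~~+++
+~~~++
~~~+~+
~~~+~+
k=13  ~~~+++
~+~~++
+~~+~+
~~~+~+
k=14  ~~~+~+
~+~+~~
+~~+++
~~~+~+
k=15  ~~~+~+
~~~+~~
~+++++
~+~+~+
k=16  ~~~+~+
~~~+~+
~+++~~
~+~+~~
k=17  ~~++~+
~++~~+
~+~+~~
~+~+~~
k=18  ++++~+
+++~~+
~+~+~~
~+~+~~
k=19  ~+++~+
~~+~~+
++~+~~
~+~+~~

11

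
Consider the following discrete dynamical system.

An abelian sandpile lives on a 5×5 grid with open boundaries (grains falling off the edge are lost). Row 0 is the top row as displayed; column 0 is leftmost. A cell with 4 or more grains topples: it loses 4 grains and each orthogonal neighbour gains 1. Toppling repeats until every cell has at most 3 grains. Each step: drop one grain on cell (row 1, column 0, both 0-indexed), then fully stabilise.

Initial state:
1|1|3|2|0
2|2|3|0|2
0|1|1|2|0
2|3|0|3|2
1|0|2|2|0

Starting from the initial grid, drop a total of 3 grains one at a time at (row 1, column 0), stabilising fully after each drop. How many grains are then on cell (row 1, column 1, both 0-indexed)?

3

0) 1|1|3|2|0
2|2|3|0|2
0|1|1|2|0
2|3|0|3|2
1|0|2|2|0
1) 1|1|3|2|0
3|2|3|0|2
0|1|1|2|0
2|3|0|3|2
1|0|2|2|0
2) 2|1|3|2|0
0|3|3|0|2
1|1|1|2|0
2|3|0|3|2
1|0|2|2|0
3) 2|1|3|2|0
1|3|3|0|2
1|1|1|2|0
2|3|0|3|2
1|0|2|2|0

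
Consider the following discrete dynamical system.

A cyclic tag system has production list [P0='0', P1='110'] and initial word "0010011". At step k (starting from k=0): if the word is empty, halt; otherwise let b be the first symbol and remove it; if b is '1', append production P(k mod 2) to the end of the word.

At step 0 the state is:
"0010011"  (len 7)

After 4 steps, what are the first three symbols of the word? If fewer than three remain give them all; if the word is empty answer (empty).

011

0) "0010011"  (len 7)
1) "010011"  (len 6)
2) "10011"  (len 5)
3) "00110"  (len 5)
4) "0110"  (len 4)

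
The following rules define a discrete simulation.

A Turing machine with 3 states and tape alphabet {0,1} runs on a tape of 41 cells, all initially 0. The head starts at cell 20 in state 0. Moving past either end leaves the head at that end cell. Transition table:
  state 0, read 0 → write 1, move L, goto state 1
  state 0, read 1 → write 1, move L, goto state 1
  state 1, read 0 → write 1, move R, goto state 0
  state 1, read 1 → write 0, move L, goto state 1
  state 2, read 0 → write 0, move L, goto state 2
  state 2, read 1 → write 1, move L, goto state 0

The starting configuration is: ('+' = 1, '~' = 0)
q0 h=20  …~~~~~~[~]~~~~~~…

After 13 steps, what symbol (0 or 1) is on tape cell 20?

k=0  q0 h=20  …~~~~~~[~]~~~~~~…
k=1  q1 h=19  …~~~~~~[~]+~~~~~…
k=2  q0 h=20  …~~~~~+[+]~~~~~~…
k=3  q1 h=19  …~~~~~~[+]+~~~~~…
k=4  q1 h=18  …~~~~~~[~]~+~~~~…
k=5  q0 h=19  …~~~~~+[~]+~~~~~…
k=6  q1 h=18  …~~~~~~[+]++~~~~…
k=7  q1 h=17  …~~~~~~[~]~++~~~…
k=8  q0 h=18  …~~~~~+[~]++~~~~…
k=9  q1 h=17  …~~~~~~[+]+++~~~…
k=10  q1 h=16  …~~~~~~[~]~+++~~…
k=11  q0 h=17  …~~~~~+[~]+++~~~…
k=12  q1 h=16  …~~~~~~[+]++++~~…
k=13  q1 h=15  …~~~~~~[~]~++++~…

1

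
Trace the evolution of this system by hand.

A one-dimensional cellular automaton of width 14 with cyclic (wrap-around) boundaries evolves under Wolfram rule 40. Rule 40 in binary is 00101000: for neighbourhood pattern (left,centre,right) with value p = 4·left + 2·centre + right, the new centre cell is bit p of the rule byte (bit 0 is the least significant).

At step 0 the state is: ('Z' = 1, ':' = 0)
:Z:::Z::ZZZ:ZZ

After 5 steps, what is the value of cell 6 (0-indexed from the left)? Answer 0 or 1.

k=0  :Z:::Z::ZZZ:ZZ
k=1  Z:::::::Z::ZZ:
k=2  :::::::::::Z:Z
k=3  ::::::::::::Z:
k=4  ::::::::::::::
k=5  ::::::::::::::

0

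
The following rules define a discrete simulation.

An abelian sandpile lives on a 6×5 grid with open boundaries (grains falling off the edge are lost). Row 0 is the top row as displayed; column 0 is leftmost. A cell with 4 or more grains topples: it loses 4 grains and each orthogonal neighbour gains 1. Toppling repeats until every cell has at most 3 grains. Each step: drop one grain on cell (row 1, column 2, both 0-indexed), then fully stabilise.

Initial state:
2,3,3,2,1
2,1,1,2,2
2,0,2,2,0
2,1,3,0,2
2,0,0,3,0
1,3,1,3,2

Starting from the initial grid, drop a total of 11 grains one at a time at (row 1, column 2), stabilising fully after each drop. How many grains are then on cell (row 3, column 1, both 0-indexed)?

k=0  2,3,3,2,1
2,1,1,2,2
2,0,2,2,0
2,1,3,0,2
2,0,0,3,0
1,3,1,3,2
k=1  2,3,3,2,1
2,1,2,2,2
2,0,2,2,0
2,1,3,0,2
2,0,0,3,0
1,3,1,3,2
k=2  2,3,3,2,1
2,1,3,2,2
2,0,2,2,0
2,1,3,0,2
2,0,0,3,0
1,3,1,3,2
k=3  3,0,1,3,1
2,3,1,3,2
2,0,3,2,0
2,1,3,0,2
2,0,0,3,0
1,3,1,3,2
k=4  3,0,1,3,1
2,3,2,3,2
2,0,3,2,0
2,1,3,0,2
2,0,0,3,0
1,3,1,3,2
k=5  3,0,1,3,1
2,3,3,3,2
2,0,3,2,0
2,1,3,0,2
2,0,0,3,0
1,3,1,3,2
k=6  3,1,3,0,2
3,0,3,2,3
2,2,2,0,1
2,2,0,2,2
2,0,1,3,0
1,3,1,3,2
k=7  3,2,0,1,2
3,1,1,3,3
2,2,3,0,1
2,2,0,2,2
2,0,1,3,0
1,3,1,3,2
k=8  3,2,0,1,2
3,1,2,3,3
2,2,3,0,1
2,2,0,2,2
2,0,1,3,0
1,3,1,3,2
k=9  3,2,0,1,2
3,1,3,3,3
2,2,3,0,1
2,2,0,2,2
2,0,1,3,0
1,3,1,3,2
k=10  3,2,1,2,3
3,2,2,1,0
2,3,0,2,2
2,2,1,2,2
2,0,1,3,0
1,3,1,3,2
k=11  3,2,1,2,3
3,2,3,1,0
2,3,0,2,2
2,2,1,2,2
2,0,1,3,0
1,3,1,3,2

2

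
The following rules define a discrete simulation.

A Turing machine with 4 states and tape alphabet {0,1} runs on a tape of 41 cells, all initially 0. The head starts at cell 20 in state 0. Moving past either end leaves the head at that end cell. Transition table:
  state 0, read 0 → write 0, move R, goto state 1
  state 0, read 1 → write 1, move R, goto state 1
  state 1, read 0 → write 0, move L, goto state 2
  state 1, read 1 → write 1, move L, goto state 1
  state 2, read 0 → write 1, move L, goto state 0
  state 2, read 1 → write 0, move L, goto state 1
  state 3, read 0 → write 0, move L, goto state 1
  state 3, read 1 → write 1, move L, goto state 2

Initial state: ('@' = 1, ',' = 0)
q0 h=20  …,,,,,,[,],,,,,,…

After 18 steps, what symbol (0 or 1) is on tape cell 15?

0

t=0: q0 h=20  …,,,,,,[,],,,,,,…
t=1: q1 h=21  …,,,,,,[,],,,,,,…
t=2: q2 h=20  …,,,,,,[,],,,,,,…
t=3: q0 h=19  …,,,,,,[,]@,,,,,…
t=4: q1 h=20  …,,,,,,[@],,,,,,…
t=5: q1 h=19  …,,,,,,[,]@,,,,,…
t=6: q2 h=18  …,,,,,,[,],@,,,,…
t=7: q0 h=17  …,,,,,,[,]@,@,,,…
t=8: q1 h=18  …,,,,,,[@],@,,,,…
t=9: q1 h=17  …,,,,,,[,]@,@,,,…
t=10: q2 h=16  …,,,,,,[,],@,@,,…
t=11: q0 h=15  …,,,,,,[,]@,@,@,…
t=12: q1 h=16  …,,,,,,[@],@,@,,…
t=13: q1 h=15  …,,,,,,[,]@,@,@,…
t=14: q2 h=14  …,,,,,,[,],@,@,@…
t=15: q0 h=13  …,,,,,,[,]@,@,@,…
t=16: q1 h=14  …,,,,,,[@],@,@,@…
t=17: q1 h=13  …,,,,,,[,]@,@,@,…
t=18: q2 h=12  …,,,,,,[,],@,@,@…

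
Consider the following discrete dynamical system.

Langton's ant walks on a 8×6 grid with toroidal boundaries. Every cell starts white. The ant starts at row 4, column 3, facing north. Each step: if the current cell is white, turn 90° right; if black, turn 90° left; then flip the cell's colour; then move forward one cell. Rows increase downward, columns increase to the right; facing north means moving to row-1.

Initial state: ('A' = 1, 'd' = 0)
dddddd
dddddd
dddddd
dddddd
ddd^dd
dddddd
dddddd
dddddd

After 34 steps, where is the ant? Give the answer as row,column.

t=0: dddddd
dddddd
dddddd
dddddd
ddd^dd
dddddd
dddddd
dddddd
t=1: dddddd
dddddd
dddddd
dddddd
dddA>d
dddddd
dddddd
dddddd
t=2: dddddd
dddddd
dddddd
dddddd
dddAAd
ddddvd
dddddd
dddddd
t=3: dddddd
dddddd
dddddd
dddddd
dddAAd
ddd<Ad
dddddd
dddddd
t=4: dddddd
dddddd
dddddd
dddddd
ddd^Ad
dddAAd
dddddd
dddddd
t=5: dddddd
dddddd
dddddd
dddddd
dd<dAd
dddAAd
dddddd
dddddd
t=6: dddddd
dddddd
dddddd
dd^ddd
ddAdAd
dddAAd
dddddd
dddddd
t=7: dddddd
dddddd
dddddd
ddA>dd
ddAdAd
dddAAd
dddddd
dddddd
t=8: dddddd
dddddd
dddddd
ddAAdd
ddAvAd
dddAAd
dddddd
dddddd
t=9: dddddd
dddddd
dddddd
ddAAdd
dd<AAd
dddAAd
dddddd
dddddd
t=10: dddddd
dddddd
dddddd
ddAAdd
dddAAd
ddvAAd
dddddd
dddddd
t=11: dddddd
dddddd
dddddd
ddAAdd
dddAAd
d<AAAd
dddddd
dddddd
t=12: dddddd
dddddd
dddddd
ddAAdd
d^dAAd
dAAAAd
dddddd
dddddd
t=13: dddddd
dddddd
dddddd
ddAAdd
dA>AAd
dAAAAd
dddddd
dddddd
t=14: dddddd
dddddd
dddddd
ddAAdd
dAAAAd
dAvAAd
dddddd
dddddd
t=15: dddddd
dddddd
dddddd
ddAAdd
dAAAAd
dAd>Ad
dddddd
dddddd
t=16: dddddd
dddddd
dddddd
ddAAdd
dAA^Ad
dAddAd
dddddd
dddddd
t=17: dddddd
dddddd
dddddd
ddAAdd
dA<dAd
dAddAd
dddddd
dddddd
t=18: dddddd
dddddd
dddddd
ddAAdd
dAddAd
dAvdAd
dddddd
dddddd
t=19: dddddd
dddddd
dddddd
ddAAdd
dAddAd
d<AdAd
dddddd
dddddd
t=20: dddddd
dddddd
dddddd
ddAAdd
dAddAd
ddAdAd
dvdddd
dddddd
t=21: dddddd
dddddd
dddddd
ddAAdd
dAddAd
ddAdAd
<Adddd
dddddd
t=22: dddddd
dddddd
dddddd
ddAAdd
dAddAd
^dAdAd
AAdddd
dddddd
t=23: dddddd
dddddd
dddddd
ddAAdd
dAddAd
A>AdAd
AAdddd
dddddd
t=24: dddddd
dddddd
dddddd
ddAAdd
dAddAd
AAAdAd
Avdddd
dddddd
t=25: dddddd
dddddd
dddddd
ddAAdd
dAddAd
AAAdAd
Ad>ddd
dddddd
t=26: dddddd
dddddd
dddddd
ddAAdd
dAddAd
AAAdAd
AdAddd
ddvddd
t=27: dddddd
dddddd
dddddd
ddAAdd
dAddAd
AAAdAd
AdAddd
d<Addd
t=28: dddddd
dddddd
dddddd
ddAAdd
dAddAd
AAAdAd
A^Addd
dAAddd
t=29: dddddd
dddddd
dddddd
ddAAdd
dAddAd
AAAdAd
AA>ddd
dAAddd
t=30: dddddd
dddddd
dddddd
ddAAdd
dAddAd
AA^dAd
AAdddd
dAAddd
t=31: dddddd
dddddd
dddddd
ddAAdd
dAddAd
A<ddAd
AAdddd
dAAddd
t=32: dddddd
dddddd
dddddd
ddAAdd
dAddAd
AdddAd
Avdddd
dAAddd
t=33: dddddd
dddddd
dddddd
ddAAdd
dAddAd
AdddAd
Ad>ddd
dAAddd
t=34: dddddd
dddddd
dddddd
ddAAdd
dAddAd
AdddAd
AdAddd
dAvddd

7,2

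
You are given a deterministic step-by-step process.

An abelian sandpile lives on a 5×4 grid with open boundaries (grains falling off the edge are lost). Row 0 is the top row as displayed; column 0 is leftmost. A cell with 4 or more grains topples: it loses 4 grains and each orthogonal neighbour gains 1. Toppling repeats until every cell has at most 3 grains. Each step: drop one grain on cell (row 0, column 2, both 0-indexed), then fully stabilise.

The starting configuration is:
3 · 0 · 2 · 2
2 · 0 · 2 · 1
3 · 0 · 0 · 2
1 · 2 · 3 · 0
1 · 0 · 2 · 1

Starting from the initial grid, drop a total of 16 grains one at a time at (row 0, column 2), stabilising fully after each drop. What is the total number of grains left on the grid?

0) 3 · 0 · 2 · 2
2 · 0 · 2 · 1
3 · 0 · 0 · 2
1 · 2 · 3 · 0
1 · 0 · 2 · 1
1) 3 · 0 · 3 · 2
2 · 0 · 2 · 1
3 · 0 · 0 · 2
1 · 2 · 3 · 0
1 · 0 · 2 · 1
2) 3 · 1 · 0 · 3
2 · 0 · 3 · 1
3 · 0 · 0 · 2
1 · 2 · 3 · 0
1 · 0 · 2 · 1
3) 3 · 1 · 1 · 3
2 · 0 · 3 · 1
3 · 0 · 0 · 2
1 · 2 · 3 · 0
1 · 0 · 2 · 1
4) 3 · 1 · 2 · 3
2 · 0 · 3 · 1
3 · 0 · 0 · 2
1 · 2 · 3 · 0
1 · 0 · 2 · 1
5) 3 · 1 · 3 · 3
2 · 0 · 3 · 1
3 · 0 · 0 · 2
1 · 2 · 3 · 0
1 · 0 · 2 · 1
6) 3 · 2 · 2 · 0
2 · 1 · 0 · 3
3 · 0 · 1 · 2
1 · 2 · 3 · 0
1 · 0 · 2 · 1
7) 3 · 2 · 3 · 0
2 · 1 · 0 · 3
3 · 0 · 1 · 2
1 · 2 · 3 · 0
1 · 0 · 2 · 1
8) 3 · 3 · 0 · 1
2 · 1 · 1 · 3
3 · 0 · 1 · 2
1 · 2 · 3 · 0
1 · 0 · 2 · 1
9) 3 · 3 · 1 · 1
2 · 1 · 1 · 3
3 · 0 · 1 · 2
1 · 2 · 3 · 0
1 · 0 · 2 · 1
10) 3 · 3 · 2 · 1
2 · 1 · 1 · 3
3 · 0 · 1 · 2
1 · 2 · 3 · 0
1 · 0 · 2 · 1
11) 3 · 3 · 3 · 1
2 · 1 · 1 · 3
3 · 0 · 1 · 2
1 · 2 · 3 · 0
1 · 0 · 2 · 1
12) 0 · 1 · 1 · 2
3 · 2 · 2 · 3
3 · 0 · 1 · 2
1 · 2 · 3 · 0
1 · 0 · 2 · 1
13) 0 · 1 · 2 · 2
3 · 2 · 2 · 3
3 · 0 · 1 · 2
1 · 2 · 3 · 0
1 · 0 · 2 · 1
14) 0 · 1 · 3 · 2
3 · 2 · 2 · 3
3 · 0 · 1 · 2
1 · 2 · 3 · 0
1 · 0 · 2 · 1
15) 0 · 2 · 0 · 3
3 · 2 · 3 · 3
3 · 0 · 1 · 2
1 · 2 · 3 · 0
1 · 0 · 2 · 1
16) 0 · 2 · 1 · 3
3 · 2 · 3 · 3
3 · 0 · 1 · 2
1 · 2 · 3 · 0
1 · 0 · 2 · 1

33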